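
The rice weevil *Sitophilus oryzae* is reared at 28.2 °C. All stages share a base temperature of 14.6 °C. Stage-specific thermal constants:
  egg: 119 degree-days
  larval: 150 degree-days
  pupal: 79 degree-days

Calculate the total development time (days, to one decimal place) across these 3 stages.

Daily accumulation at 28.2 °C = 28.2 − 14.6 = 13.6 DD/day.
Total K = 119 + 150 + 79 = 348 DD.
Total duration = 348 / 13.6 = 25.588 ≈ 25.6 days.

25.6 days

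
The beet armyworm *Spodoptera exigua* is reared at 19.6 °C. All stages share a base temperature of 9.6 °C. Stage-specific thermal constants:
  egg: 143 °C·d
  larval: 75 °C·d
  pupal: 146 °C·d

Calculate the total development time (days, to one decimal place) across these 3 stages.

36.4 days

Daily accumulation at 19.6 °C = 19.6 − 9.6 = 10.0 DD/day.
Total K = 143 + 75 + 146 = 364 DD.
Total duration = 364 / 10.0 = 36.400 ≈ 36.4 days.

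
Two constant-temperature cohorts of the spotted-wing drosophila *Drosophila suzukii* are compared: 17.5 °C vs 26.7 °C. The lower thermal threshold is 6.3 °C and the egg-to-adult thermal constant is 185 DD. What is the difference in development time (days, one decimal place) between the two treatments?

At 17.5 °C: 185 / (17.5 − 6.3) = 185 / 11.2 = 16.518 d.
At 26.7 °C: 185 / (26.7 − 6.3) = 185 / 20.4 = 9.069 d.
Difference = |16.518 − 9.069| = 7.449 ≈ 7.4 days.

7.4 days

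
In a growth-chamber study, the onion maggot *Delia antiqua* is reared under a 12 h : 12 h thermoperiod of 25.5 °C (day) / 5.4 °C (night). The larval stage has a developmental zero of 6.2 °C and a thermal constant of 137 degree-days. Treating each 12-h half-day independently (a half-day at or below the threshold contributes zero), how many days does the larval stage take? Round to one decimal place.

Day half: max(0, 25.5 − 6.2) × 0.5 = 19.3 × 0.5 = 9.65 DD.
Night half: max(0, 5.4 − 6.2) × 0.5 = 0.0 × 0.5 = 0.00 DD.
Per 24 h: 9.65 DD/day.
Duration = 137 / 9.65 = 14.197 ≈ 14.2 days.

14.2 days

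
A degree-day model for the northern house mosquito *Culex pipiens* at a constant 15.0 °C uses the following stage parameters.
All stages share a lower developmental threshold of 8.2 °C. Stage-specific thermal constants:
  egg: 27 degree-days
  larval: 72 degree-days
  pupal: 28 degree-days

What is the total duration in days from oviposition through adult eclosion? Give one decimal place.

18.7 days

Daily accumulation at 15.0 °C = 15.0 − 8.2 = 6.8 DD/day.
Total K = 27 + 72 + 28 = 127 DD.
Total duration = 127 / 6.8 = 18.676 ≈ 18.7 days.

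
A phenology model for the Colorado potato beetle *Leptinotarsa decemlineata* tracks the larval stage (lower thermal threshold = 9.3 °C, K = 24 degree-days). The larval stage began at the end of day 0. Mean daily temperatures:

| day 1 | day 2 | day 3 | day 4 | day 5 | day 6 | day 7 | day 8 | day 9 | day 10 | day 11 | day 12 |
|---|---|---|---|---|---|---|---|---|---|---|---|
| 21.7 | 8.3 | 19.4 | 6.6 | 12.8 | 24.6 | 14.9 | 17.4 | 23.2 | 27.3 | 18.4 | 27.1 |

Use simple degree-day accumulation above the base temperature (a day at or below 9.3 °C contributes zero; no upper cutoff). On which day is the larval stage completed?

Daily DD above 9.3 °C: 12.4, 0.0, 10.1, 0.0, 3.5, 15.3, 5.6, 8.1, 13.9, 18.0, 9.1, 17.8.
Cumulative: 12.4, 12.4, 22.5, 22.5, 26.0, 41.3, 46.9, 55.0, 68.9, 86.9, 96.0, 113.8.
The total first reaches 24 DD on day 5.

day 5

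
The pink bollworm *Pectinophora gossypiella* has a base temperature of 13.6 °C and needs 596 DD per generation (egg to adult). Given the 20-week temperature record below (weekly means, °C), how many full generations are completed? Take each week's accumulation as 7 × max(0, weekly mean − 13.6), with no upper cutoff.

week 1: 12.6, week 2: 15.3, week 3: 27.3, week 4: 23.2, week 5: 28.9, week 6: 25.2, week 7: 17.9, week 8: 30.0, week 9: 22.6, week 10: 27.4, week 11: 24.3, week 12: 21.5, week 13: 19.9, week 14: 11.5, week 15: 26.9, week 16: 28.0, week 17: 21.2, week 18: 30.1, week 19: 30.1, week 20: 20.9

Weekly DD (7 × max(0, T̄ − 13.6)): 0.0, 11.9, 95.9, 67.2, 107.1, 81.2, 30.1, 114.8, 63.0, 96.6, 74.9, 55.3, 44.1, 0.0, 93.1, 100.8, 53.2, 115.5, 115.5, 51.1.
Season total = 1371.3 DD.
Complete generations = ⌊1371.3 / 596⌋ = 2.

2 generations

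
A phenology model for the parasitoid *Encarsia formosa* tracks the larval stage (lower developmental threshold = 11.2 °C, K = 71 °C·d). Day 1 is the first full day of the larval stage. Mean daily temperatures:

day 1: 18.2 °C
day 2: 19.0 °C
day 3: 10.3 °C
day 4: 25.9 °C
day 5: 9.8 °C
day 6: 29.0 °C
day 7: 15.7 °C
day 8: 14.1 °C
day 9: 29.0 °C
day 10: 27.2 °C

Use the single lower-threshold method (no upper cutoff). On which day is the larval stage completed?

Daily DD above 11.2 °C: 7.0, 7.8, 0.0, 14.7, 0.0, 17.8, 4.5, 2.9, 17.8, 16.0.
Cumulative: 7.0, 14.8, 14.8, 29.5, 29.5, 47.3, 51.8, 54.7, 72.5, 88.5.
The total first reaches 71 DD on day 9.

day 9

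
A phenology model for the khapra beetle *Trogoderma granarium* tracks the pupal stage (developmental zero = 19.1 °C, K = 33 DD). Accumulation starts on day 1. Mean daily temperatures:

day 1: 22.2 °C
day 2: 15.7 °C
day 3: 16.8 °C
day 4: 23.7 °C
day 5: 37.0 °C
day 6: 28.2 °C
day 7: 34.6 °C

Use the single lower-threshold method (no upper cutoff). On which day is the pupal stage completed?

day 6

Daily DD above 19.1 °C: 3.1, 0.0, 0.0, 4.6, 17.9, 9.1, 15.5.
Cumulative: 3.1, 3.1, 3.1, 7.7, 25.6, 34.7, 50.2.
The total first reaches 33 DD on day 6.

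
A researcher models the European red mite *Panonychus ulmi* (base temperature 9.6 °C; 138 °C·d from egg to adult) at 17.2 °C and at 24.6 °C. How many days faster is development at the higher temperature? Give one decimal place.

9.0 days

At 17.2 °C: 138 / (17.2 − 9.6) = 138 / 7.6 = 18.158 d.
At 24.6 °C: 138 / (24.6 − 9.6) = 138 / 15.0 = 9.200 d.
Difference = |18.158 − 9.200| = 8.958 ≈ 9.0 days.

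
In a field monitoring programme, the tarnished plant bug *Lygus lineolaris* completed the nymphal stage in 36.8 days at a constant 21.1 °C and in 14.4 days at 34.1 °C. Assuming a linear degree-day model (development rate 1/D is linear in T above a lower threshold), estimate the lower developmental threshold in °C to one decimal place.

12.7 °C

Equal thermal constants: D₁(T₁ − T_b) = D₂(T₂ − T_b).
36.8·(21.1 − T_b) = 14.4·(34.1 − T_b)
T_b = (36.8·21.1 − 14.4·34.1) / (36.8 − 14.4) = 285.44 / 22.4 = 12.743 °C ≈ 12.7 °C.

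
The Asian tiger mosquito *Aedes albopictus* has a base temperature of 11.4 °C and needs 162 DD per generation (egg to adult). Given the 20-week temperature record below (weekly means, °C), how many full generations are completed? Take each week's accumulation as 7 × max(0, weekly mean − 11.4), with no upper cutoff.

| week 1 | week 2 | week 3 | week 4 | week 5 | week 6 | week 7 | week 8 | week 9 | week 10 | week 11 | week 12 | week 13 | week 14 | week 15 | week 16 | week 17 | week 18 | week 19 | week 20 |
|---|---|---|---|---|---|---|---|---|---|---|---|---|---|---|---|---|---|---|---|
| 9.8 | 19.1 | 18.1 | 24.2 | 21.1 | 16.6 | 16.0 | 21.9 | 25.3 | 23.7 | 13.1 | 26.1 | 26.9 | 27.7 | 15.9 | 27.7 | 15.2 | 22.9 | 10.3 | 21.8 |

7 generations

Weekly DD (7 × max(0, T̄ − 11.4)): 0.0, 53.9, 46.9, 89.6, 67.9, 36.4, 32.2, 73.5, 97.3, 86.1, 11.9, 102.9, 108.5, 114.1, 31.5, 114.1, 26.6, 80.5, 0.0, 72.8.
Season total = 1246.7 DD.
Complete generations = ⌊1246.7 / 162⌋ = 7.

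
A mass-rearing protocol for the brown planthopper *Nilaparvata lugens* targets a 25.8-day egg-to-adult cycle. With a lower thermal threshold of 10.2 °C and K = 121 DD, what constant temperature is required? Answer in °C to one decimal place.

14.9 °C

Required daily accumulation = 121 / 25.8 = 4.690 DD/day.
T = T_base + 4.690 = 10.2 + 4.690 = 14.890 ≈ 14.9 °C.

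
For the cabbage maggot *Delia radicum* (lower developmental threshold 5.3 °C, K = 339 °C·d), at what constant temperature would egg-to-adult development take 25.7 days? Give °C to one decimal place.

Required daily accumulation = 339 / 25.7 = 13.191 DD/day.
T = T_base + 13.191 = 5.3 + 13.191 = 18.491 ≈ 18.5 °C.

18.5 °C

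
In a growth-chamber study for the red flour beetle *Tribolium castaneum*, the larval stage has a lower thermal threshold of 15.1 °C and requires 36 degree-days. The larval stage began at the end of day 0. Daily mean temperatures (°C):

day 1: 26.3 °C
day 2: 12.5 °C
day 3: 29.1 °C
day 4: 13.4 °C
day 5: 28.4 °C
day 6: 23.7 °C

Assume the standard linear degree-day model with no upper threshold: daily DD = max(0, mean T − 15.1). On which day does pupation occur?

Daily DD above 15.1 °C: 11.2, 0.0, 14.0, 0.0, 13.3, 8.6.
Cumulative: 11.2, 11.2, 25.2, 25.2, 38.5, 47.1.
The total first reaches 36 DD on day 5.

day 5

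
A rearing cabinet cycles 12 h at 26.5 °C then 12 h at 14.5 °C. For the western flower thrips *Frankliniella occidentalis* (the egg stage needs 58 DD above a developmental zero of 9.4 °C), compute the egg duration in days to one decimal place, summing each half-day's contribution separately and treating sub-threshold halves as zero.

5.2 days

Day half: max(0, 26.5 − 9.4) × 0.5 = 17.1 × 0.5 = 8.55 DD.
Night half: max(0, 14.5 − 9.4) × 0.5 = 5.1 × 0.5 = 2.55 DD.
Per 24 h: 11.10 DD/day.
Duration = 58 / 11.10 = 5.225 ≈ 5.2 days.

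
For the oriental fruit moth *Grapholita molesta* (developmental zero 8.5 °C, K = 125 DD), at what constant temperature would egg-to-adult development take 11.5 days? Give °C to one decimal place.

19.4 °C

Required daily accumulation = 125 / 11.5 = 10.870 DD/day.
T = T_base + 10.870 = 8.5 + 10.870 = 19.370 ≈ 19.4 °C.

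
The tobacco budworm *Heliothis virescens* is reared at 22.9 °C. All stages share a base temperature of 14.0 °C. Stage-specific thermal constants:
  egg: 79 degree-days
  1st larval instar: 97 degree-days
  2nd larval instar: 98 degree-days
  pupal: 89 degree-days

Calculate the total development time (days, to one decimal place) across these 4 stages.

Daily accumulation at 22.9 °C = 22.9 − 14.0 = 8.9 DD/day.
Total K = 79 + 97 + 98 + 89 = 363 DD.
Total duration = 363 / 8.9 = 40.787 ≈ 40.8 days.

40.8 days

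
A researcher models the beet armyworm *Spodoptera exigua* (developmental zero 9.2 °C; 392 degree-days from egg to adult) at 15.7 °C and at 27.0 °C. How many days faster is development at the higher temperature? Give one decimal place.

At 15.7 °C: 392 / (15.7 − 9.2) = 392 / 6.5 = 60.308 d.
At 27.0 °C: 392 / (27.0 − 9.2) = 392 / 17.8 = 22.022 d.
Difference = |60.308 − 22.022| = 38.285 ≈ 38.3 days.

38.3 days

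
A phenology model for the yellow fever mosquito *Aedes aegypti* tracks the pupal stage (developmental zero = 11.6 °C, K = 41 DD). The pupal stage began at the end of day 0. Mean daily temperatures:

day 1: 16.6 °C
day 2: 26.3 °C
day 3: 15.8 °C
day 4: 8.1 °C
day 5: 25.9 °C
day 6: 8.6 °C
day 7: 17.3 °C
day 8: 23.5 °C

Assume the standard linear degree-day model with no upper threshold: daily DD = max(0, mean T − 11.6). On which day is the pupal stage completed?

day 7

Daily DD above 11.6 °C: 5.0, 14.7, 4.2, 0.0, 14.3, 0.0, 5.7, 11.9.
Cumulative: 5.0, 19.7, 23.9, 23.9, 38.2, 38.2, 43.9, 55.8.
The total first reaches 41 DD on day 7.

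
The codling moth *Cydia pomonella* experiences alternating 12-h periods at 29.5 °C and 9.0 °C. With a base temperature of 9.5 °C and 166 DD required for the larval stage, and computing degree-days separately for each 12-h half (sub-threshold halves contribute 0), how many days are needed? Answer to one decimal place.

16.6 days

Day half: max(0, 29.5 − 9.5) × 0.5 = 20.0 × 0.5 = 10.00 DD.
Night half: max(0, 9.0 − 9.5) × 0.5 = 0.0 × 0.5 = 0.00 DD.
Per 24 h: 10.00 DD/day.
Duration = 166 / 10.00 = 16.600 ≈ 16.6 days.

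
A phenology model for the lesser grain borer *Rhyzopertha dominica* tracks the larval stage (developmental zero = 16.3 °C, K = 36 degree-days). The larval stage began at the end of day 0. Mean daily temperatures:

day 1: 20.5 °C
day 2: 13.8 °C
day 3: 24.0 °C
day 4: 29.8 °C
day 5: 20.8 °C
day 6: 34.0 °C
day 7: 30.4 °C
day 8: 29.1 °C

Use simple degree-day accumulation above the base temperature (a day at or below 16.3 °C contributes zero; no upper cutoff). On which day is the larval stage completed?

day 6

Daily DD above 16.3 °C: 4.2, 0.0, 7.7, 13.5, 4.5, 17.7, 14.1, 12.8.
Cumulative: 4.2, 4.2, 11.9, 25.4, 29.9, 47.6, 61.7, 74.5.
The total first reaches 36 DD on day 6.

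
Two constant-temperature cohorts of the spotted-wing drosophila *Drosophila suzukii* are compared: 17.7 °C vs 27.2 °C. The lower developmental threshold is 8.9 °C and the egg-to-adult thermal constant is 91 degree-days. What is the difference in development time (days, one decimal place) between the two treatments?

At 17.7 °C: 91 / (17.7 − 8.9) = 91 / 8.8 = 10.341 d.
At 27.2 °C: 91 / (27.2 − 8.9) = 91 / 18.3 = 4.973 d.
Difference = |10.341 − 4.973| = 5.368 ≈ 5.4 days.

5.4 days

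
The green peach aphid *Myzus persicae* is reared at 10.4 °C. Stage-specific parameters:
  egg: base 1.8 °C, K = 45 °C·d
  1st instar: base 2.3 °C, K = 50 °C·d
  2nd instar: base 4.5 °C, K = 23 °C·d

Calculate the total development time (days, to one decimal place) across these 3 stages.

egg: 45 / (10.4 − 1.8) = 45 / 8.6 = 5.233 d.
1st instar: 50 / (10.4 − 2.3) = 50 / 8.1 = 6.173 d.
2nd instar: 23 / (10.4 − 4.5) = 23 / 5.9 = 3.898 d.
Sum = 15.304 ≈ 15.3 days.

15.3 days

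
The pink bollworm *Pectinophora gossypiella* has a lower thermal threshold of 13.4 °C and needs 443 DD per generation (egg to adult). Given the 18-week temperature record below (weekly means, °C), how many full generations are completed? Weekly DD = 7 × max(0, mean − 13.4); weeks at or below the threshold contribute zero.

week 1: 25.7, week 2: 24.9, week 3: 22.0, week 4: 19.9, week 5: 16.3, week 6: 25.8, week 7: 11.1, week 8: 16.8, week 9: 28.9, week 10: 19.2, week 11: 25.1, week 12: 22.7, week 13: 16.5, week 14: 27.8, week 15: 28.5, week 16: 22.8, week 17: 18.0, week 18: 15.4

Weekly DD (7 × max(0, T̄ − 13.4)): 86.1, 80.5, 60.2, 45.5, 20.3, 86.8, 0.0, 23.8, 108.5, 40.6, 81.9, 65.1, 21.7, 100.8, 105.7, 65.8, 32.2, 14.0.
Season total = 1039.5 DD.
Complete generations = ⌊1039.5 / 443⌋ = 2.

2 generations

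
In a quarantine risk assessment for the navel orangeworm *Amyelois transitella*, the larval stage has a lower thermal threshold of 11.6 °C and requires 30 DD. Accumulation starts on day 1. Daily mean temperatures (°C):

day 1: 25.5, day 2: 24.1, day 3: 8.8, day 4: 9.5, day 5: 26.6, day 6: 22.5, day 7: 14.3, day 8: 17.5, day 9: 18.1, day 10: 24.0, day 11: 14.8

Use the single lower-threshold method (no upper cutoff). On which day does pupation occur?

Daily DD above 11.6 °C: 13.9, 12.5, 0.0, 0.0, 15.0, 10.9, 2.7, 5.9, 6.5, 12.4, 3.2.
Cumulative: 13.9, 26.4, 26.4, 26.4, 41.4, 52.3, 55.0, 60.9, 67.4, 79.8, 83.0.
The total first reaches 30 DD on day 5.

day 5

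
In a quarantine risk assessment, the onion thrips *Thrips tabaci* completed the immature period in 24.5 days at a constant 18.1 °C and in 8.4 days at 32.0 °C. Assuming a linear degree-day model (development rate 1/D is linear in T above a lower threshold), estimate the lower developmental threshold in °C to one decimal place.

10.8 °C

Linear rate model ⇒ the product D·(T − T_b) is constant across temperatures.
24.5·(18.1 − T_b) = 8.4·(32.0 − T_b)
T_b = (24.5·18.1 − 8.4·32.0) / (24.5 − 8.4) = 174.65 / 16.1 = 10.848 °C ≈ 10.8 °C.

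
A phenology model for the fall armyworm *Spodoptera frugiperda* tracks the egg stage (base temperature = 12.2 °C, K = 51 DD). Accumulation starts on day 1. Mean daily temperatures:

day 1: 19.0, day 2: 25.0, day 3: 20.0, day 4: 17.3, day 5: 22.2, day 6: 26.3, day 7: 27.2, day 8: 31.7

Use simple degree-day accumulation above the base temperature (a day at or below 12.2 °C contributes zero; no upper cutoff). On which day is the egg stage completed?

day 6

Daily DD above 12.2 °C: 6.8, 12.8, 7.8, 5.1, 10.0, 14.1, 15.0, 19.5.
Cumulative: 6.8, 19.6, 27.4, 32.5, 42.5, 56.6, 71.6, 91.1.
The total first reaches 51 DD on day 6.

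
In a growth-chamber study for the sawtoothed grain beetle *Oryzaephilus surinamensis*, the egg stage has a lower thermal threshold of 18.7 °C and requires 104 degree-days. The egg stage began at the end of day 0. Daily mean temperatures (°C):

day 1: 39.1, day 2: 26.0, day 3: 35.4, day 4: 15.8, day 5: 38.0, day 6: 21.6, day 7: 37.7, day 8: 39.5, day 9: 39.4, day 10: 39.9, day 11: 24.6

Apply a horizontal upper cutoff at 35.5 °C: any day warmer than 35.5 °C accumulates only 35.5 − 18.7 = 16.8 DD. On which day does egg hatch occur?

Daily DD above 18.7 °C (capped at 16.8): 16.8, 7.3, 16.7, 0.0, 16.8, 2.9, 16.8, 16.8, 16.8, 16.8, 5.9.
Cumulative: 16.8, 24.1, 40.8, 40.8, 57.6, 60.5, 77.3, 94.1, 110.9, 127.7, 133.6.
The total first reaches 104 DD on day 9.

day 9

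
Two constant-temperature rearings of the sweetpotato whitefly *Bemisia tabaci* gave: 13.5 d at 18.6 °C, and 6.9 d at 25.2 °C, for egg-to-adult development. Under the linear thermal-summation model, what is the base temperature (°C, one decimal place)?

11.7 °C

Equal thermal constants: D₁(T₁ − T_b) = D₂(T₂ − T_b).
13.5·(18.6 − T_b) = 6.9·(25.2 − T_b)
T_b = (13.5·18.6 − 6.9·25.2) / (13.5 − 6.9) = 77.22 / 6.6 = 11.700 °C ≈ 11.7 °C.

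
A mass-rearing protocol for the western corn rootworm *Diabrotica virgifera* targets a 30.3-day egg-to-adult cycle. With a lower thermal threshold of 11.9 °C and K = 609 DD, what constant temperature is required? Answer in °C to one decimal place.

32.0 °C

Required daily accumulation = 609 / 30.3 = 20.099 DD/day.
T = T_base + 20.099 = 11.9 + 20.099 = 31.999 ≈ 32.0 °C.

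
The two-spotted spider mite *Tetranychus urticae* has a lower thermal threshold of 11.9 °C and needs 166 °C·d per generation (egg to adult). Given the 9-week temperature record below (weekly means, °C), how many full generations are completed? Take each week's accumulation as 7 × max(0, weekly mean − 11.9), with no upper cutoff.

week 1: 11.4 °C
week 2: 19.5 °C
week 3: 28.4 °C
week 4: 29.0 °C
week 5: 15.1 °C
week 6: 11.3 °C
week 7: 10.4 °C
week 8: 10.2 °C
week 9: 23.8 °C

2 generations

Weekly DD (7 × max(0, T̄ − 11.9)): 0.0, 53.2, 115.5, 119.7, 22.4, 0.0, 0.0, 0.0, 83.3.
Season total = 394.1 DD.
Complete generations = ⌊394.1 / 166⌋ = 2.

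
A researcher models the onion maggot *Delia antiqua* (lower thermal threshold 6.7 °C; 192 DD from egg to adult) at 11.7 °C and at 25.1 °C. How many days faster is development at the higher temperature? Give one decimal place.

At 11.7 °C: 192 / (11.7 − 6.7) = 192 / 5.0 = 38.400 d.
At 25.1 °C: 192 / (25.1 − 6.7) = 192 / 18.4 = 10.435 d.
Difference = |38.400 − 10.435| = 27.965 ≈ 28.0 days.

28.0 days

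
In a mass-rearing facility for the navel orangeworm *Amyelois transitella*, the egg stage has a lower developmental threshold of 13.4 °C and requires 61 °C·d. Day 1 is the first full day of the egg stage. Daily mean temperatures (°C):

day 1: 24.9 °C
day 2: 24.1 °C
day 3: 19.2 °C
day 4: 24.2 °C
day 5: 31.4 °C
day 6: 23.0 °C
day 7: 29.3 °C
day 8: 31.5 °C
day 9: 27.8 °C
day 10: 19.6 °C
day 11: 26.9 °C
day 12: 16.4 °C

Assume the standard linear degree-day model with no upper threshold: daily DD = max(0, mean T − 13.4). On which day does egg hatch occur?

Daily DD above 13.4 °C: 11.5, 10.7, 5.8, 10.8, 18.0, 9.6, 15.9, 18.1, 14.4, 6.2, 13.5, 3.0.
Cumulative: 11.5, 22.2, 28.0, 38.8, 56.8, 66.4, 82.3, 100.4, 114.8, 121.0, 134.5, 137.5.
The total first reaches 61 DD on day 6.

day 6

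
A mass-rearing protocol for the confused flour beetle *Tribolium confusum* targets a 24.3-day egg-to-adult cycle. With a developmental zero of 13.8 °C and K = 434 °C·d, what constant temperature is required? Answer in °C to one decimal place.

31.7 °C

Required daily accumulation = 434 / 24.3 = 17.860 DD/day.
T = T_base + 17.860 = 13.8 + 17.860 = 31.660 ≈ 31.7 °C.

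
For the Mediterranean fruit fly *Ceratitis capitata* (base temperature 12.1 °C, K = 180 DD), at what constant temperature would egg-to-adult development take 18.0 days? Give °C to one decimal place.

Required daily accumulation = 180 / 18.0 = 10.000 DD/day.
T = T_base + 10.000 = 12.1 + 10.000 = 22.100 ≈ 22.1 °C.

22.1 °C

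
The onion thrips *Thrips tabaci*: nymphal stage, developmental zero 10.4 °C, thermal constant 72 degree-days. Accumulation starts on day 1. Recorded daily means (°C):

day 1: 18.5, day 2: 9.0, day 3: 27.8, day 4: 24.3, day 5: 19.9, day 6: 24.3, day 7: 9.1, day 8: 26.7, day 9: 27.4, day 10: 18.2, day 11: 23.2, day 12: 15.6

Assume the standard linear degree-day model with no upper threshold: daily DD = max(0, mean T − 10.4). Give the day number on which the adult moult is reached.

day 8

Daily DD above 10.4 °C: 8.1, 0.0, 17.4, 13.9, 9.5, 13.9, 0.0, 16.3, 17.0, 7.8, 12.8, 5.2.
Cumulative: 8.1, 8.1, 25.5, 39.4, 48.9, 62.8, 62.8, 79.1, 96.1, 103.9, 116.7, 121.9.
The total first reaches 72 DD on day 8.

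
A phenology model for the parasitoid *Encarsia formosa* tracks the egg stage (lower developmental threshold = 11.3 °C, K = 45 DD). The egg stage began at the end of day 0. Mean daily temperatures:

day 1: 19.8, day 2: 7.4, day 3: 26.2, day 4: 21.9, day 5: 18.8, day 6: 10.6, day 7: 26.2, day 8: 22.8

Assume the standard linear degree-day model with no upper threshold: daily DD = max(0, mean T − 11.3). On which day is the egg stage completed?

day 7

Daily DD above 11.3 °C: 8.5, 0.0, 14.9, 10.6, 7.5, 0.0, 14.9, 11.5.
Cumulative: 8.5, 8.5, 23.4, 34.0, 41.5, 41.5, 56.4, 67.9.
The total first reaches 45 DD on day 7.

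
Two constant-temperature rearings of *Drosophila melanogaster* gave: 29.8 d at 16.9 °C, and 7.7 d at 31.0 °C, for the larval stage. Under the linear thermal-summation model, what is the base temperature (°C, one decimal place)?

Equal thermal constants: D₁(T₁ − T_b) = D₂(T₂ − T_b).
29.8·(16.9 − T_b) = 7.7·(31.0 − T_b)
T_b = (29.8·16.9 − 7.7·31.0) / (29.8 − 7.7) = 264.92 / 22.1 = 11.987 °C ≈ 12.0 °C.

12.0 °C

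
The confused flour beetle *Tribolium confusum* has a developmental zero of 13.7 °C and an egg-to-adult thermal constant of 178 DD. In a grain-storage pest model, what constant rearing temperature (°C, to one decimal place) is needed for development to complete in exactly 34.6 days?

Required daily accumulation = 178 / 34.6 = 5.145 DD/day.
T = T_base + 5.145 = 13.7 + 5.145 = 18.845 ≈ 18.8 °C.

18.8 °C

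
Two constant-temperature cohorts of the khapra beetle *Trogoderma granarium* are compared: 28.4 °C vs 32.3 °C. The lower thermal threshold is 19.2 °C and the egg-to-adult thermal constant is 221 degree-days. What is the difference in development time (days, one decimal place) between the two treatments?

At 28.4 °C: 221 / (28.4 − 19.2) = 221 / 9.2 = 24.022 d.
At 32.3 °C: 221 / (32.3 − 19.2) = 221 / 13.1 = 16.870 d.
Difference = |24.022 − 16.870| = 7.152 ≈ 7.2 days.

7.2 days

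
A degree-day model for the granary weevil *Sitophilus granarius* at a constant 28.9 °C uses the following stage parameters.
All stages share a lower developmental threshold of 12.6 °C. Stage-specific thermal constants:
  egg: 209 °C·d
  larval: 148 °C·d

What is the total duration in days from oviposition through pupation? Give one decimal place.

21.9 days

Daily accumulation at 28.9 °C = 28.9 − 12.6 = 16.3 DD/day.
Total K = 209 + 148 = 357 DD.
Total duration = 357 / 16.3 = 21.902 ≈ 21.9 days.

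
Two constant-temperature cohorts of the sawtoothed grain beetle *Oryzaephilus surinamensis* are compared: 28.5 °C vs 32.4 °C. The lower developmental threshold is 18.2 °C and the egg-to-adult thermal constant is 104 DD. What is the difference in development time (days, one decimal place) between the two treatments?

At 28.5 °C: 104 / (28.5 − 18.2) = 104 / 10.3 = 10.097 d.
At 32.4 °C: 104 / (32.4 − 18.2) = 104 / 14.2 = 7.324 d.
Difference = |10.097 − 7.324| = 2.773 ≈ 2.8 days.

2.8 days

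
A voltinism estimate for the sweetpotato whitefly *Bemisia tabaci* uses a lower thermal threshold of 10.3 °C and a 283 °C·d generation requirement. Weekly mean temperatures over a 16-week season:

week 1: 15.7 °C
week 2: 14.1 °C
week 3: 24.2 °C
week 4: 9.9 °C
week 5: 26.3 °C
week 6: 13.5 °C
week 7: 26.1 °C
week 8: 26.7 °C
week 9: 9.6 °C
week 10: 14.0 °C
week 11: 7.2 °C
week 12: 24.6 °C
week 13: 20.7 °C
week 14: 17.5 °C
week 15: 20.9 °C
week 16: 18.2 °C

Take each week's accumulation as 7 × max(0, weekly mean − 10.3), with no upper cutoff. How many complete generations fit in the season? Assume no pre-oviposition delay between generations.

3 generations

Weekly DD (7 × max(0, T̄ − 10.3)): 37.8, 26.6, 97.3, 0.0, 112.0, 22.4, 110.6, 114.8, 0.0, 25.9, 0.0, 100.1, 72.8, 50.4, 74.2, 55.3.
Season total = 900.2 DD.
Complete generations = ⌊900.2 / 283⌋ = 3.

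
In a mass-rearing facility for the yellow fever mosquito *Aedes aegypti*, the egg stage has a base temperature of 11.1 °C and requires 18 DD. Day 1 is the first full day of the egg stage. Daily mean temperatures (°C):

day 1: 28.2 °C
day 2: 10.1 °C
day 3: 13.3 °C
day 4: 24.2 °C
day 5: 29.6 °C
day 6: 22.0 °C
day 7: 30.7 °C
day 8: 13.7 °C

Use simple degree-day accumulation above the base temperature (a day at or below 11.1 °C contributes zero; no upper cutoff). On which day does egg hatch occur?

day 3

Daily DD above 11.1 °C: 17.1, 0.0, 2.2, 13.1, 18.5, 10.9, 19.6, 2.6.
Cumulative: 17.1, 17.1, 19.3, 32.4, 50.9, 61.8, 81.4, 84.0.
The total first reaches 18 DD on day 3.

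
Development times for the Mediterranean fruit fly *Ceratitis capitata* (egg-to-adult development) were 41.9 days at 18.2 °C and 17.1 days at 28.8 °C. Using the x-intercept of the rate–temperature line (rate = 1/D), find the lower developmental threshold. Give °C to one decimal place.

10.9 °C

Under the model K = D·(T − T_b), so D₁·(T₁ − T_b) = D₂·(T₂ − T_b).
41.9·(18.2 − T_b) = 17.1·(28.8 − T_b)
T_b = (41.9·18.2 − 17.1·28.8) / (41.9 − 17.1) = 270.10 / 24.8 = 10.891 °C ≈ 10.9 °C.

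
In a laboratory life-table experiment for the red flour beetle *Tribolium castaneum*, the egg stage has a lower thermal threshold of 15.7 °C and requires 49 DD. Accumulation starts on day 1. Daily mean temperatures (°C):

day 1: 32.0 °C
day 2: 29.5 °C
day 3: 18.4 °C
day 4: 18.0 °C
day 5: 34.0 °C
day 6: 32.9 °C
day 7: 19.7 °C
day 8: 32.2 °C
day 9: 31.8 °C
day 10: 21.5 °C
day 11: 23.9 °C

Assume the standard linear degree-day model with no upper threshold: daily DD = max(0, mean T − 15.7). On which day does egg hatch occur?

day 5

Daily DD above 15.7 °C: 16.3, 13.8, 2.7, 2.3, 18.3, 17.2, 4.0, 16.5, 16.1, 5.8, 8.2.
Cumulative: 16.3, 30.1, 32.8, 35.1, 53.4, 70.6, 74.6, 91.1, 107.2, 113.0, 121.2.
The total first reaches 49 DD on day 5.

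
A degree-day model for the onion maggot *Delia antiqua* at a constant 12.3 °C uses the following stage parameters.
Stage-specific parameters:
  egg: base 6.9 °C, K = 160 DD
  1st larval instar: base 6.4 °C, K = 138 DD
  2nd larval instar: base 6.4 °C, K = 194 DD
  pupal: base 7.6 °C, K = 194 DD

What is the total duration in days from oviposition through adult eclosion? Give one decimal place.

egg: 160 / (12.3 − 6.9) = 160 / 5.4 = 29.630 d.
1st larval instar: 138 / (12.3 − 6.4) = 138 / 5.9 = 23.390 d.
2nd larval instar: 194 / (12.3 − 6.4) = 194 / 5.9 = 32.881 d.
pupal: 194 / (12.3 − 7.6) = 194 / 4.7 = 41.277 d.
Sum = 127.177 ≈ 127.2 days.

127.2 days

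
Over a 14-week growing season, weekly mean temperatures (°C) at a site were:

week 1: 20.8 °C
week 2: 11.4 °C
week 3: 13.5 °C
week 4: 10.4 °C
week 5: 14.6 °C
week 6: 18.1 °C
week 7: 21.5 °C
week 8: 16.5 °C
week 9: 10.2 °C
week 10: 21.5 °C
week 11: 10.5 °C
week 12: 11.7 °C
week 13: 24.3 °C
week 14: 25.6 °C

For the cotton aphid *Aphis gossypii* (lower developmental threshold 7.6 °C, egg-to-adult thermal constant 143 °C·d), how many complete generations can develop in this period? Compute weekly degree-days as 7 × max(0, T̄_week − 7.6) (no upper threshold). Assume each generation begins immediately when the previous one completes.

Weekly DD (7 × max(0, T̄ − 7.6)): 92.4, 26.6, 41.3, 19.6, 49.0, 73.5, 97.3, 62.3, 18.2, 97.3, 20.3, 28.7, 116.9, 126.0.
Season total = 869.4 DD.
Complete generations = ⌊869.4 / 143⌋ = 6.

6 generations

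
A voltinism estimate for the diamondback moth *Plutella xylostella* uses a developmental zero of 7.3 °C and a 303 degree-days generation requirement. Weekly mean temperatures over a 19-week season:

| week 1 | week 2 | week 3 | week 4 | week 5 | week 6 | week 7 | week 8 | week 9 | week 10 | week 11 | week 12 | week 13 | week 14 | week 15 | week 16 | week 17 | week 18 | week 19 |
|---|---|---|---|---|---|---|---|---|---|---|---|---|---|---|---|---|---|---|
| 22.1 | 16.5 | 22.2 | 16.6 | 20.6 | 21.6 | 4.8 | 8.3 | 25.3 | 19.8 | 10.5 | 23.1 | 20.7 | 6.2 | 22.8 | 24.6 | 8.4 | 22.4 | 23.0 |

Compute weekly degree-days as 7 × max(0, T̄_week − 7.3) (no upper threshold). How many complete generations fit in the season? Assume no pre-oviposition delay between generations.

Weekly DD (7 × max(0, T̄ − 7.3)): 103.6, 64.4, 104.3, 65.1, 93.1, 100.1, 0.0, 7.0, 126.0, 87.5, 22.4, 110.6, 93.8, 0.0, 108.5, 121.1, 7.7, 105.7, 109.9.
Season total = 1430.8 DD.
Complete generations = ⌊1430.8 / 303⌋ = 4.

4 generations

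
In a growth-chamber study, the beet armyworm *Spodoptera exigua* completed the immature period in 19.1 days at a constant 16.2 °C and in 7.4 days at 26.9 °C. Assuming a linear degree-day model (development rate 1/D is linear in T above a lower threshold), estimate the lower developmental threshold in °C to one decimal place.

Under the model K = D·(T − T_b), so D₁·(T₁ − T_b) = D₂·(T₂ − T_b).
19.1·(16.2 − T_b) = 7.4·(26.9 − T_b)
T_b = (19.1·16.2 − 7.4·26.9) / (19.1 − 7.4) = 110.36 / 11.7 = 9.432 °C ≈ 9.4 °C.

9.4 °C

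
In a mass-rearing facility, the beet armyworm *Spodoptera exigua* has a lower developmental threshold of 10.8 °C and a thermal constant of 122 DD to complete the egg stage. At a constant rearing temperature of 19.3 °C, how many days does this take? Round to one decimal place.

Daily accumulation = 19.3 − 10.8 = 8.5 DD/day.
Duration = 122 / 8.5 = 14.353 ≈ 14.4 days.

14.4 days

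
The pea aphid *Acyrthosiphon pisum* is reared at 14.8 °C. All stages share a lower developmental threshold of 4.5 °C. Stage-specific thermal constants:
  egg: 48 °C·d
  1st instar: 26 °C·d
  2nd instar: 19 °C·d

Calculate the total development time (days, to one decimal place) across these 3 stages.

Daily accumulation at 14.8 °C = 14.8 − 4.5 = 10.3 DD/day.
Total K = 48 + 26 + 19 = 93 DD.
Total duration = 93 / 10.3 = 9.029 ≈ 9.0 days.

9.0 days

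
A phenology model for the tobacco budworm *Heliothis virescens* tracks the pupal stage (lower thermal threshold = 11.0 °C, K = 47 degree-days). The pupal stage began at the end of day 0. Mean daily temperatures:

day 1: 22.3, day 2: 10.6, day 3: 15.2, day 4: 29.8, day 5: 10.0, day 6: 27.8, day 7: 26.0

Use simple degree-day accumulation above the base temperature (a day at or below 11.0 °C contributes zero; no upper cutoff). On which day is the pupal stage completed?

day 6

Daily DD above 11.0 °C: 11.3, 0.0, 4.2, 18.8, 0.0, 16.8, 15.0.
Cumulative: 11.3, 11.3, 15.5, 34.3, 34.3, 51.1, 66.1.
The total first reaches 47 DD on day 6.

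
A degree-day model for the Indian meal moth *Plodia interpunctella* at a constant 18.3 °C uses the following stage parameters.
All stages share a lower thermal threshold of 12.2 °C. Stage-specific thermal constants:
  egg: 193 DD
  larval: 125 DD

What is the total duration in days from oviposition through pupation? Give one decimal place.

Daily accumulation at 18.3 °C = 18.3 − 12.2 = 6.1 DD/day.
Total K = 193 + 125 = 318 DD.
Total duration = 318 / 6.1 = 52.131 ≈ 52.1 days.

52.1 days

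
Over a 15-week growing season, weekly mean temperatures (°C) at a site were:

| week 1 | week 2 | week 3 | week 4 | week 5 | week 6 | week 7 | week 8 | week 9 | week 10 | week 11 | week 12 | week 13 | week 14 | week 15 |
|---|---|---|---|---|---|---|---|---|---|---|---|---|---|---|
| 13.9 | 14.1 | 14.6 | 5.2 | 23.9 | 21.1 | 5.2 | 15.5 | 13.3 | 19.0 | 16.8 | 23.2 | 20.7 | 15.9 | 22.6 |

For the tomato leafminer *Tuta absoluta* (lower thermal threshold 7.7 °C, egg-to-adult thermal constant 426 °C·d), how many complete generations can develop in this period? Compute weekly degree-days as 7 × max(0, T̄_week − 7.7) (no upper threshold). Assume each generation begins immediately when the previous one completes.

Weekly DD (7 × max(0, T̄ − 7.7)): 43.4, 44.8, 48.3, 0.0, 113.4, 93.8, 0.0, 54.6, 39.2, 79.1, 63.7, 108.5, 91.0, 57.4, 104.3.
Season total = 941.5 DD.
Complete generations = ⌊941.5 / 426⌋ = 2.

2 generations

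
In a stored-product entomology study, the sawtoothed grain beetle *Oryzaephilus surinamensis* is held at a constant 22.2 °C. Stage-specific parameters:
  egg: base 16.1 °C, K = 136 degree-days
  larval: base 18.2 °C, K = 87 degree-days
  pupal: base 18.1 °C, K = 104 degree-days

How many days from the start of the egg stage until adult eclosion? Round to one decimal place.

69.4 days

egg: 136 / (22.2 − 16.1) = 136 / 6.1 = 22.295 d.
larval: 87 / (22.2 − 18.2) = 87 / 4.0 = 21.750 d.
pupal: 104 / (22.2 − 18.1) = 104 / 4.1 = 25.366 d.
Sum = 69.411 ≈ 69.4 days.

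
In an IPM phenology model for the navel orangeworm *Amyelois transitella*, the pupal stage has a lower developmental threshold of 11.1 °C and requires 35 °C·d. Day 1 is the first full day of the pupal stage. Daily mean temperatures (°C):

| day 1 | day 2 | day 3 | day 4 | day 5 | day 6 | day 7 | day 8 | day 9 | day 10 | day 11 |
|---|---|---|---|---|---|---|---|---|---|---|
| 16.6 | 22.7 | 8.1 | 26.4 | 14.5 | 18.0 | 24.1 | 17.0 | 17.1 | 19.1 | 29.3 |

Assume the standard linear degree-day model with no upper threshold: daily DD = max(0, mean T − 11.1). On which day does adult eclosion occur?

Daily DD above 11.1 °C: 5.5, 11.6, 0.0, 15.3, 3.4, 6.9, 13.0, 5.9, 6.0, 8.0, 18.2.
Cumulative: 5.5, 17.1, 17.1, 32.4, 35.8, 42.7, 55.7, 61.6, 67.6, 75.6, 93.8.
The total first reaches 35 DD on day 5.

day 5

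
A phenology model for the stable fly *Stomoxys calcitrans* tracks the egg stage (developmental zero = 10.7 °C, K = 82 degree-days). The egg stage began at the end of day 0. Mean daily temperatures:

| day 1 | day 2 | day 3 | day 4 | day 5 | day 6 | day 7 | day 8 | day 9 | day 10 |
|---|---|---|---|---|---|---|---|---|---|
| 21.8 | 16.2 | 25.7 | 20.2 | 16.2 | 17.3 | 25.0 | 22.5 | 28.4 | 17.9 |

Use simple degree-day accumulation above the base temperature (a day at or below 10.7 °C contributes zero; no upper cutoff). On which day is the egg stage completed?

day 9

Daily DD above 10.7 °C: 11.1, 5.5, 15.0, 9.5, 5.5, 6.6, 14.3, 11.8, 17.7, 7.2.
Cumulative: 11.1, 16.6, 31.6, 41.1, 46.6, 53.2, 67.5, 79.3, 97.0, 104.2.
The total first reaches 82 DD on day 9.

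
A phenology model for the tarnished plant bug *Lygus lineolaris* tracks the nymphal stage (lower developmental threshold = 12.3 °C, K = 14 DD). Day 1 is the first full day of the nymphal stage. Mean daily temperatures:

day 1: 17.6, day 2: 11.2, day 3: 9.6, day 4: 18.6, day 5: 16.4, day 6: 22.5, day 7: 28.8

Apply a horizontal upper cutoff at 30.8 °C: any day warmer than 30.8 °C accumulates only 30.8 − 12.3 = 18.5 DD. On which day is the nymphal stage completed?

Daily DD above 12.3 °C (capped at 18.5): 5.3, 0.0, 0.0, 6.3, 4.1, 10.2, 16.5.
Cumulative: 5.3, 5.3, 5.3, 11.6, 15.7, 25.9, 42.4.
The total first reaches 14 DD on day 5.

day 5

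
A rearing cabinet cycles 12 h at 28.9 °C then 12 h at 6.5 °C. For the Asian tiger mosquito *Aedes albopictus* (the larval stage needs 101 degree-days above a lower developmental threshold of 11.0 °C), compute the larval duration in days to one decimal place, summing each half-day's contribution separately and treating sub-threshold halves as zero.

11.3 days

Day half: max(0, 28.9 − 11.0) × 0.5 = 17.9 × 0.5 = 8.95 DD.
Night half: max(0, 6.5 − 11.0) × 0.5 = 0.0 × 0.5 = 0.00 DD.
Per 24 h: 8.95 DD/day.
Duration = 101 / 8.95 = 11.285 ≈ 11.3 days.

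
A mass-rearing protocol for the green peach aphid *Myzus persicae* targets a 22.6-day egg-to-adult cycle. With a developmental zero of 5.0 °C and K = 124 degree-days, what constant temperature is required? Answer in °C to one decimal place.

Required daily accumulation = 124 / 22.6 = 5.487 DD/day.
T = T_base + 5.487 = 5.0 + 5.487 = 10.487 ≈ 10.5 °C.

10.5 °C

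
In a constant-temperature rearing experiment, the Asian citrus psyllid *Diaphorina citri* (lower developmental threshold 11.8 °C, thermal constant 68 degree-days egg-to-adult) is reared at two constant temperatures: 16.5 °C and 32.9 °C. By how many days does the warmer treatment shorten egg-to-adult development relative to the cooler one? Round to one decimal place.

11.2 days

At 16.5 °C: 68 / (16.5 − 11.8) = 68 / 4.7 = 14.468 d.
At 32.9 °C: 68 / (32.9 − 11.8) = 68 / 21.1 = 3.223 d.
Difference = |14.468 − 3.223| = 11.245 ≈ 11.2 days.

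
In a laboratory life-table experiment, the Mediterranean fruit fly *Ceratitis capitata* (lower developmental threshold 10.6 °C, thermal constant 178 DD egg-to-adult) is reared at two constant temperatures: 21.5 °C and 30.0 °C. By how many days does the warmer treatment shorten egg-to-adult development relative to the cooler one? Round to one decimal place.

At 21.5 °C: 178 / (21.5 − 10.6) = 178 / 10.9 = 16.330 d.
At 30.0 °C: 178 / (30.0 − 10.6) = 178 / 19.4 = 9.175 d.
Difference = |16.330 − 9.175| = 7.155 ≈ 7.2 days.

7.2 days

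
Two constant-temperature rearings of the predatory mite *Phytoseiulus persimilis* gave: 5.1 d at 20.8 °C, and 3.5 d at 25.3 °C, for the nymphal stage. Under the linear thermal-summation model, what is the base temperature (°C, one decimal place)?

11.0 °C

Equal thermal constants: D₁(T₁ − T_b) = D₂(T₂ − T_b).
5.1·(20.8 − T_b) = 3.5·(25.3 − T_b)
T_b = (5.1·20.8 − 3.5·25.3) / (5.1 − 3.5) = 17.53 / 1.6 = 10.956 °C ≈ 11.0 °C.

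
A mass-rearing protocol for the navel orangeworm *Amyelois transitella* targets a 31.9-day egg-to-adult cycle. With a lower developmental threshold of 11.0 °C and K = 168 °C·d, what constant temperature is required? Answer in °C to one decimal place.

16.3 °C

Required daily accumulation = 168 / 31.9 = 5.266 DD/day.
T = T_base + 5.266 = 11.0 + 5.266 = 16.266 ≈ 16.3 °C.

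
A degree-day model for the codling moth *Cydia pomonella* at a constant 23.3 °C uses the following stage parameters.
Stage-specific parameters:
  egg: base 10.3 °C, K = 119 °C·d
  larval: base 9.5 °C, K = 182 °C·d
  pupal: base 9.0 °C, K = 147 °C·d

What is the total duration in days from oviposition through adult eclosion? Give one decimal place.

egg: 119 / (23.3 − 10.3) = 119 / 13.0 = 9.154 d.
larval: 182 / (23.3 − 9.5) = 182 / 13.8 = 13.188 d.
pupal: 147 / (23.3 − 9.0) = 147 / 14.3 = 10.280 d.
Sum = 32.622 ≈ 32.6 days.

32.6 days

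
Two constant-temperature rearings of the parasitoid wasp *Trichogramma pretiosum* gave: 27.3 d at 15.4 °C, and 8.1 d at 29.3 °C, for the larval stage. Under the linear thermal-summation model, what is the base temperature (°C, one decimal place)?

Under the model K = D·(T − T_b), so D₁·(T₁ − T_b) = D₂·(T₂ − T_b).
27.3·(15.4 − T_b) = 8.1·(29.3 − T_b)
T_b = (27.3·15.4 − 8.1·29.3) / (27.3 − 8.1) = 183.09 / 19.2 = 9.536 °C ≈ 9.5 °C.

9.5 °C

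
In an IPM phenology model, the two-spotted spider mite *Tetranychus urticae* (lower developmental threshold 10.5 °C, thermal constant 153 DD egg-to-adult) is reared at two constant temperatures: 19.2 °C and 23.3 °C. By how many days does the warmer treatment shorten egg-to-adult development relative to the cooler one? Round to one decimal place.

5.6 days

At 19.2 °C: 153 / (19.2 − 10.5) = 153 / 8.7 = 17.586 d.
At 23.3 °C: 153 / (23.3 − 10.5) = 153 / 12.8 = 11.953 d.
Difference = |17.586 − 11.953| = 5.633 ≈ 5.6 days.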